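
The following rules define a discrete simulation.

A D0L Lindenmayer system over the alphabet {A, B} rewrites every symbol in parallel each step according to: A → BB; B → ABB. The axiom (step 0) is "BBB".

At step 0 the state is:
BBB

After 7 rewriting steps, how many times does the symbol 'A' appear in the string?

k=0  BBB
k=1  ABBABBABB
k=2  BBABBABBBBABBABBBBABBABB
k=3  ABBABBBBABBABBBBABBABBABBABBBBABBABBBBABBABBABBABBBBABBABBBBABBABB
k=4  BBABBABBBBABBABBABBABBBBABBABBBBABBABBABBABBBBABBABBBBABBA…ABBABBBBABBABBABBABBBBABBABBBBABBABBABBABBBBABBABBBBABBABB  (len 180)
k=5  ABBABBBBABBABBBBABBABBABBABBBBABBABBBBABBABBBBABBABBBBABBA…ABBABBBBABBABBABBABBBBABBABBBBABBABBABBABBBBABBABBBBABBABB  (len 492)
k=6  BBABBABBBBABBABBABBABBBBABBABBBBABBABBABBABBBBABBABBBBABBA…ABBABBBBABBABBABBABBBBABBABBBBABBABBABBABBBBABBABBBBABBABB  (len 1344)
k=7  ABBABBBBABBABBBBABBABBABBABBBBABBABBBBABBABBBBABBABBBBABBA…ABBABBBBABBABBABBABBBBABBABBBBABBABBABBABBBBABBABBBBABBABB  (len 3672)

984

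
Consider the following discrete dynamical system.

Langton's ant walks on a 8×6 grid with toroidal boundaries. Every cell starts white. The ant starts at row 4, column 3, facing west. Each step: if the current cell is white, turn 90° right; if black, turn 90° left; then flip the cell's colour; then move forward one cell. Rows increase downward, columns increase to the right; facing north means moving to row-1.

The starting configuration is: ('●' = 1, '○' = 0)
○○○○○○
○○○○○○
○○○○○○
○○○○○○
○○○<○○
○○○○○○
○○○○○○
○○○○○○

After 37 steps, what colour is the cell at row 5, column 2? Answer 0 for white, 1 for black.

0) ○○○○○○
○○○○○○
○○○○○○
○○○○○○
○○○<○○
○○○○○○
○○○○○○
○○○○○○
1) ○○○○○○
○○○○○○
○○○○○○
○○○^○○
○○○●○○
○○○○○○
○○○○○○
○○○○○○
2) ○○○○○○
○○○○○○
○○○○○○
○○○●>○
○○○●○○
○○○○○○
○○○○○○
○○○○○○
3) ○○○○○○
○○○○○○
○○○○○○
○○○●●○
○○○●v○
○○○○○○
○○○○○○
○○○○○○
4) ○○○○○○
○○○○○○
○○○○○○
○○○●●○
○○○<●○
○○○○○○
○○○○○○
○○○○○○
5) ○○○○○○
○○○○○○
○○○○○○
○○○●●○
○○○○●○
○○○v○○
○○○○○○
○○○○○○
6) ○○○○○○
○○○○○○
○○○○○○
○○○●●○
○○○○●○
○○<●○○
○○○○○○
○○○○○○
7) ○○○○○○
○○○○○○
○○○○○○
○○○●●○
○○^○●○
○○●●○○
○○○○○○
○○○○○○
8) ○○○○○○
○○○○○○
○○○○○○
○○○●●○
○○●>●○
○○●●○○
○○○○○○
○○○○○○
9) ○○○○○○
○○○○○○
○○○○○○
○○○●●○
○○●●●○
○○●v○○
○○○○○○
○○○○○○
10) ○○○○○○
○○○○○○
○○○○○○
○○○●●○
○○●●●○
○○●○>○
○○○○○○
○○○○○○
11) ○○○○○○
○○○○○○
○○○○○○
○○○●●○
○○●●●○
○○●○●○
○○○○v○
○○○○○○
12) ○○○○○○
○○○○○○
○○○○○○
○○○●●○
○○●●●○
○○●○●○
○○○<●○
○○○○○○
13) ○○○○○○
○○○○○○
○○○○○○
○○○●●○
○○●●●○
○○●^●○
○○○●●○
○○○○○○
14) ○○○○○○
○○○○○○
○○○○○○
○○○●●○
○○●●●○
○○●●>○
○○○●●○
○○○○○○
15) ○○○○○○
○○○○○○
○○○○○○
○○○●●○
○○●●^○
○○●●○○
○○○●●○
○○○○○○
16) ○○○○○○
○○○○○○
○○○○○○
○○○●●○
○○●<○○
○○●●○○
○○○●●○
○○○○○○
17) ○○○○○○
○○○○○○
○○○○○○
○○○●●○
○○●○○○
○○●v○○
○○○●●○
○○○○○○
18) ○○○○○○
○○○○○○
○○○○○○
○○○●●○
○○●○○○
○○●○>○
○○○●●○
○○○○○○
19) ○○○○○○
○○○○○○
○○○○○○
○○○●●○
○○●○○○
○○●○●○
○○○●v○
○○○○○○
20) ○○○○○○
○○○○○○
○○○○○○
○○○●●○
○○●○○○
○○●○●○
○○○●○>
○○○○○○
21) ○○○○○○
○○○○○○
○○○○○○
○○○●●○
○○●○○○
○○●○●○
○○○●○●
○○○○○v
22) ○○○○○○
○○○○○○
○○○○○○
○○○●●○
○○●○○○
○○●○●○
○○○●○●
○○○○<●
23) ○○○○○○
○○○○○○
○○○○○○
○○○●●○
○○●○○○
○○●○●○
○○○●^●
○○○○●●
24) ○○○○○○
○○○○○○
○○○○○○
○○○●●○
○○●○○○
○○●○●○
○○○●●>
○○○○●●
25) ○○○○○○
○○○○○○
○○○○○○
○○○●●○
○○●○○○
○○●○●^
○○○●●○
○○○○●●
26) ○○○○○○
○○○○○○
○○○○○○
○○○●●○
○○●○○○
>○●○●●
○○○●●○
○○○○●●
27) ○○○○○○
○○○○○○
○○○○○○
○○○●●○
○○●○○○
●○●○●●
v○○●●○
○○○○●●
28) ○○○○○○
○○○○○○
○○○○○○
○○○●●○
○○●○○○
●○●○●●
●○○●●<
○○○○●●
29) ○○○○○○
○○○○○○
○○○○○○
○○○●●○
○○●○○○
●○●○●^
●○○●●●
○○○○●●
30) ○○○○○○
○○○○○○
○○○○○○
○○○●●○
○○●○○○
●○●○<○
●○○●●●
○○○○●●
31) ○○○○○○
○○○○○○
○○○○○○
○○○●●○
○○●○○○
●○●○○○
●○○●v●
○○○○●●
32) ○○○○○○
○○○○○○
○○○○○○
○○○●●○
○○●○○○
●○●○○○
●○○●○>
○○○○●●
33) ○○○○○○
○○○○○○
○○○○○○
○○○●●○
○○●○○○
●○●○○^
●○○●○○
○○○○●●
34) ○○○○○○
○○○○○○
○○○○○○
○○○●●○
○○●○○○
>○●○○●
●○○●○○
○○○○●●
35) ○○○○○○
○○○○○○
○○○○○○
○○○●●○
^○●○○○
○○●○○●
●○○●○○
○○○○●●
36) ○○○○○○
○○○○○○
○○○○○○
○○○●●○
●>●○○○
○○●○○●
●○○●○○
○○○○●●
37) ○○○○○○
○○○○○○
○○○○○○
○○○●●○
●●●○○○
○v●○○●
●○○●○○
○○○○●●

1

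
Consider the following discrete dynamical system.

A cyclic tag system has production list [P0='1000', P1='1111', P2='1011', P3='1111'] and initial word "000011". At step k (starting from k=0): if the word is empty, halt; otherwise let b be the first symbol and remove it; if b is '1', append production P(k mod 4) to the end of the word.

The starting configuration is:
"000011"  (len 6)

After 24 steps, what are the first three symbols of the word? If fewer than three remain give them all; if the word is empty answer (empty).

111

k=0  "000011"  (len 6)
k=1  "00011"  (len 5)
k=2  "0011"  (len 4)
k=3  "011"  (len 3)
k=4  "11"  (len 2)
k=5  "11000"  (len 5)
k=6  "10001111"  (len 8)
k=7  "00011111011"  (len 11)
k=8  "0011111011"  (len 10)
k=9  "011111011"  (len 9)
k=10  "11111011"  (len 8)
k=11  "11110111011"  (len 11)
k=12  "11101110111111"  (len 14)
k=13  "11011101111111000"  (len 17)
k=14  "10111011111110001111"  (len 20)
k=15  "01110111111100011111011"  (len 23)
k=16  "1110111111100011111011"  (len 22)
k=17  "1101111111000111110111000"  (len 25)
k=18  "1011111110001111101110001111"  (len 28)
k=19  "0111111100011111011100011111011"  (len 31)
k=20  "111111100011111011100011111011"  (len 30)
k=21  "111111000111110111000111110111000"  (len 33)
k=22  "111110001111101110001111101110001111"  (len 36)
k=23  "111100011111011100011111011100011111011"  (len 39)
k=24  "111000111110111000111110111000111110111111"  (len 42)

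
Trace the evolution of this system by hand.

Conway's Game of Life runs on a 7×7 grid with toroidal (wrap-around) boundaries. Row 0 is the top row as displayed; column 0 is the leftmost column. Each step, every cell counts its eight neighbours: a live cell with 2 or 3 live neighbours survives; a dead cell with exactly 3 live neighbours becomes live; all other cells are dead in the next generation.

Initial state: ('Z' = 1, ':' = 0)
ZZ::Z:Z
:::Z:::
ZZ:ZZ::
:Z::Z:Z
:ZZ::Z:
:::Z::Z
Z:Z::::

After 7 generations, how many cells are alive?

10

step 0: ZZ::Z:Z
:::Z:::
ZZ:ZZ::
:Z::Z:Z
:ZZ::Z:
:::Z::Z
Z:Z::::
step 1: ZZZZ::Z
:::Z:ZZ
ZZ:ZZZ:
::::Z:Z
:ZZZZZZ
Z::Z::Z
::ZZ:Z:
step 2: ZZ:::::
:::::::
Z:ZZ:::
:::::::
:ZZ::::
Z::::::
:::::Z:
step 3: :::::::
Z:Z::::
:::::::
:::Z:::
:Z:::::
:Z:::::
ZZ::::Z
step 4: ::::::Z
:::::::
:::::::
:::::::
::Z::::
:ZZ::::
ZZ:::::
step 5: Z::::::
:::::::
:::::::
:::::::
:ZZ::::
Z:Z::::
ZZZ::::
step 6: Z::::::
:::::::
:::::::
:::::::
:ZZ::::
Z::Z:::
Z:Z:::Z
step 7: ZZ::::Z
:::::::
:::::::
:::::::
:ZZ::::
Z::Z::Z
Z:::::Z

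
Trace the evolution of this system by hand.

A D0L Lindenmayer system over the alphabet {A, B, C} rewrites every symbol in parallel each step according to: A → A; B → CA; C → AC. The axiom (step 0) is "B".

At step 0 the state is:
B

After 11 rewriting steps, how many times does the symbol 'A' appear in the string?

11

t=0: B
t=1: CA
t=2: ACA
t=3: AACA
t=4: AAACA
t=5: AAAACA
t=6: AAAAACA
t=7: AAAAAACA
t=8: AAAAAAACA
t=9: AAAAAAAACA
t=10: AAAAAAAAACA
t=11: AAAAAAAAAACA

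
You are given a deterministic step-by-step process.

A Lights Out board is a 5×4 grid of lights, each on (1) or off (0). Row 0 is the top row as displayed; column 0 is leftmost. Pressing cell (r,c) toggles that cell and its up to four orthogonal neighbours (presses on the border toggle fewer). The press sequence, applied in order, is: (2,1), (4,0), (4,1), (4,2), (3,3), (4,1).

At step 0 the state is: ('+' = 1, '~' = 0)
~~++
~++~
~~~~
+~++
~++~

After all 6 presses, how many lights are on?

[0] ~~++
~++~
~~~~
+~++
~++~
[1] ~~++
~~+~
+++~
++++
~++~
[2] ~~++
~~+~
+++~
~+++
+~+~
[3] ~~++
~~+~
+++~
~~++
~+~~
[4] ~~++
~~+~
+++~
~~~+
~~++
[5] ~~++
~~+~
++++
~~+~
~~+~
[6] ~~++
~~+~
++++
~++~
++~~

11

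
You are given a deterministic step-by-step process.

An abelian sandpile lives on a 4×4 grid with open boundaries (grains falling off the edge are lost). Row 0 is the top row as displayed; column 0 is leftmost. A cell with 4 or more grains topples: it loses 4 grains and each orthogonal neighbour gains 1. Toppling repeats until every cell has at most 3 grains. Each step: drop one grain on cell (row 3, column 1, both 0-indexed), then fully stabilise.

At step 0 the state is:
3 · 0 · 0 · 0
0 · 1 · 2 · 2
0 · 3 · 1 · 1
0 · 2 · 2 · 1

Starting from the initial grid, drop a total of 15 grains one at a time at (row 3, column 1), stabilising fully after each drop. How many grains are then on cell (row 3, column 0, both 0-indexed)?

1

[0] 3 · 0 · 0 · 0
0 · 1 · 2 · 2
0 · 3 · 1 · 1
0 · 2 · 2 · 1
[1] 3 · 0 · 0 · 0
0 · 1 · 2 · 2
0 · 3 · 1 · 1
0 · 3 · 2 · 1
[2] 3 · 0 · 0 · 0
0 · 2 · 2 · 2
1 · 0 · 2 · 1
1 · 1 · 3 · 1
[3] 3 · 0 · 0 · 0
0 · 2 · 2 · 2
1 · 0 · 2 · 1
1 · 2 · 3 · 1
[4] 3 · 0 · 0 · 0
0 · 2 · 2 · 2
1 · 0 · 2 · 1
1 · 3 · 3 · 1
[5] 3 · 0 · 0 · 0
0 · 2 · 2 · 2
1 · 1 · 3 · 1
2 · 1 · 0 · 2
[6] 3 · 0 · 0 · 0
0 · 2 · 2 · 2
1 · 1 · 3 · 1
2 · 2 · 0 · 2
[7] 3 · 0 · 0 · 0
0 · 2 · 2 · 2
1 · 1 · 3 · 1
2 · 3 · 0 · 2
[8] 3 · 0 · 0 · 0
0 · 2 · 2 · 2
1 · 2 · 3 · 1
3 · 0 · 1 · 2
[9] 3 · 0 · 0 · 0
0 · 2 · 2 · 2
1 · 2 · 3 · 1
3 · 1 · 1 · 2
[10] 3 · 0 · 0 · 0
0 · 2 · 2 · 2
1 · 2 · 3 · 1
3 · 2 · 1 · 2
[11] 3 · 0 · 0 · 0
0 · 2 · 2 · 2
1 · 2 · 3 · 1
3 · 3 · 1 · 2
[12] 3 · 0 · 0 · 0
0 · 2 · 2 · 2
2 · 3 · 3 · 1
0 · 1 · 2 · 2
[13] 3 · 0 · 0 · 0
0 · 2 · 2 · 2
2 · 3 · 3 · 1
0 · 2 · 2 · 2
[14] 3 · 0 · 0 · 0
0 · 2 · 2 · 2
2 · 3 · 3 · 1
0 · 3 · 2 · 2
[15] 3 · 0 · 0 · 0
0 · 3 · 3 · 2
3 · 1 · 1 · 2
1 · 2 · 0 · 3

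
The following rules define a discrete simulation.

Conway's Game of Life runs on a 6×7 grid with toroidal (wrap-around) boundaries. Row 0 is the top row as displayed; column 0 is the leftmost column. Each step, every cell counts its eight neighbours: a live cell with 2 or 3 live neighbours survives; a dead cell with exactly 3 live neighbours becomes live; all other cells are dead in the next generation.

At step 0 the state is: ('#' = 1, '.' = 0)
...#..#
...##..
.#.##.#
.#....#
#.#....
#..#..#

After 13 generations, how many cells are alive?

k=0  ...#..#
...##..
.#.##.#
.#....#
#.#....
#..#..#
k=1  #.##.##
#......
...##..
.#.#.##
..#....
####..#
k=2  ...###.
###..#.
#.#####
...#.#.
....##.
....##.
k=3  .###...
#......
#......
..#....
...#..#
......#
k=4  ###....
#.#....
.#.....
.......
.......
#..#...
k=5  #.##..#
#.#....
.#.....
.......
.......
#.#....
k=6  #.##..#
#.##..#
.#.....
.......
.......
#.##..#
k=7  ....##.
...#..#
###....
.......
.......
#.##..#
k=8  #.#.##.
#######
###....
.#.....
.......
...####
k=9  .......
.......
....##.
###....
....##.
...#..#
k=10  .......
.......
.#.....
.#.#..#
#######
....##.
k=11  .......
.......
#.#....
...#..#
.#.....
###....
k=12  .#.....
.......
.......
###....
.#.....
###....
k=13  ###....
.......
.#.....
###....
.......
#.#....

9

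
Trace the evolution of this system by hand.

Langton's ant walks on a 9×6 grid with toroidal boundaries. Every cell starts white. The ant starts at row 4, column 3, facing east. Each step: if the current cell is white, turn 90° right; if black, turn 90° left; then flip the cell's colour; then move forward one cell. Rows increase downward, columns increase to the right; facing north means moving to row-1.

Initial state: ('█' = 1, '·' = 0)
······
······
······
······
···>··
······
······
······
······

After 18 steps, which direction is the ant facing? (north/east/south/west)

[0] ······
······
······
······
···>··
······
······
······
······
[1] ······
······
······
······
···█··
···v··
······
······
······
[2] ······
······
······
······
···█··
··<█··
······
······
······
[3] ······
······
······
······
··^█··
··██··
······
······
······
[4] ······
······
······
······
··█>··
··██··
······
······
······
[5] ······
······
······
···^··
··█···
··██··
······
······
······
[6] ······
······
······
···█>·
··█···
··██··
······
······
······
[7] ······
······
······
···██·
··█·v·
··██··
······
······
······
[8] ······
······
······
···██·
··█<█·
··██··
······
······
······
[9] ······
······
······
···^█·
··███·
··██··
······
······
······
[10] ······
······
······
··<·█·
··███·
··██··
······
······
······
[11] ······
······
··^···
··█·█·
··███·
··██··
······
······
······
[12] ······
······
··█>··
··█·█·
··███·
··██··
······
······
······
[13] ······
······
··██··
··█v█·
··███·
··██··
······
······
······
[14] ······
······
··██··
··<██·
··███·
··██··
······
······
······
[15] ······
······
··██··
···██·
··v██·
··██··
······
······
······
[16] ······
······
··██··
···██·
···>█·
··██··
······
······
······
[17] ······
······
··██··
···^█·
····█·
··██··
······
······
······
[18] ······
······
··██··
··<·█·
····█·
··██··
······
······
······

west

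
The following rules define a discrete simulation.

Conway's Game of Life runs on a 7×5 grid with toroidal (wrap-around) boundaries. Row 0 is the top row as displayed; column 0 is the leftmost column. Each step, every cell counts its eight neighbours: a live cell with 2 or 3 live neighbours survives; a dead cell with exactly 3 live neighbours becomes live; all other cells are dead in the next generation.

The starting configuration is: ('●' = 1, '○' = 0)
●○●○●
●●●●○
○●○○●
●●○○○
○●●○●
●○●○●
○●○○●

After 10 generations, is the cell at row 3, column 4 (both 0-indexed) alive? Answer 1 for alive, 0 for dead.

t=0: ●○●○●
●●●●○
○●○○●
●●○○○
○●●○●
●○●○●
○●○○●
t=1: ○○○○○
○○○○○
○○○●●
○○○●●
○○●○●
○○●○●
○○●○○
t=2: ○○○○○
○○○○○
○○○●●
●○●○○
●○●○●
○●●○○
○○○●○
t=3: ○○○○○
○○○○○
○○○●●
●○●○○
●○●○●
●●●○●
○○●○○
t=4: ○○○○○
○○○○○
○○○●●
●○●○○
○○●○○
○○●○●
●○●●○
t=5: ○○○○○
○○○○○
○○○●●
○●●○●
○○●○○
○○●○●
○●●●●
t=6: ○○●●○
○○○○○
●○●●●
●●●○●
●○●○○
●○○○●
●●●○●
t=7: ●○●●●
○●○○○
○○●○○
○○○○○
○○●○○
○○●○○
○○●○○
t=8: ●○●●●
●●○○●
○○○○○
○○○○○
○○○○○
○●●●○
○○●○●
t=9: ○○●○○
○●●○○
●○○○○
○○○○○
○○●○○
○●●●○
○○○○○
t=10: ○●●○○
○●●○○
○●○○○
○○○○○
○●●●○
○●●●○
○●○●○

0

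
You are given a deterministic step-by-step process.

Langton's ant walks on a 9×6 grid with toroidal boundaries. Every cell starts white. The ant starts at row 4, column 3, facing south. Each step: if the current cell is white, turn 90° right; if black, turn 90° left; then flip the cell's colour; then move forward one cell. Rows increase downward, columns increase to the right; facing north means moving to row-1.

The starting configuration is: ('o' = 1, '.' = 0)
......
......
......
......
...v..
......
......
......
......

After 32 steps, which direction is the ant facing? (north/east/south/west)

k=0  ......
......
......
......
...v..
......
......
......
......
k=1  ......
......
......
......
..<o..
......
......
......
......
k=2  ......
......
......
..^...
..oo..
......
......
......
......
k=3  ......
......
......
..o>..
..oo..
......
......
......
......
k=4  ......
......
......
..oo..
..ov..
......
......
......
......
k=5  ......
......
......
..oo..
..o.>.
......
......
......
......
k=6  ......
......
......
..oo..
..o.o.
....v.
......
......
......
k=7  ......
......
......
..oo..
..o.o.
...<o.
......
......
......
k=8  ......
......
......
..oo..
..o^o.
...oo.
......
......
......
k=9  ......
......
......
..oo..
..oo>.
...oo.
......
......
......
k=10  ......
......
......
..oo^.
..oo..
...oo.
......
......
......
k=11  ......
......
......
..ooo>
..oo..
...oo.
......
......
......
k=12  ......
......
......
..oooo
..oo.v
...oo.
......
......
......
k=13  ......
......
......
..oooo
..oo<o
...oo.
......
......
......
k=14  ......
......
......
..oo^o
..oooo
...oo.
......
......
......
k=15  ......
......
......
..o<.o
..oooo
...oo.
......
......
......
k=16  ......
......
......
..o..o
..ovoo
...oo.
......
......
......
k=17  ......
......
......
..o..o
..o.>o
...oo.
......
......
......
k=18  ......
......
......
..o.^o
..o..o
...oo.
......
......
......
k=19  ......
......
......
..o.o>
..o..o
...oo.
......
......
......
k=20  ......
......
.....^
..o.o.
..o..o
...oo.
......
......
......
k=21  ......
......
>....o
..o.o.
..o..o
...oo.
......
......
......
k=22  ......
......
o....o
v.o.o.
..o..o
...oo.
......
......
......
k=23  ......
......
o....o
o.o.o<
..o..o
...oo.
......
......
......
k=24  ......
......
o....^
o.o.oo
..o..o
...oo.
......
......
......
k=25  ......
......
o...<.
o.o.oo
..o..o
...oo.
......
......
......
k=26  ......
....^.
o...o.
o.o.oo
..o..o
...oo.
......
......
......
k=27  ......
....o>
o...o.
o.o.oo
..o..o
...oo.
......
......
......
k=28  ......
....oo
o...ov
o.o.oo
..o..o
...oo.
......
......
......
k=29  ......
....oo
o...<o
o.o.oo
..o..o
...oo.
......
......
......
k=30  ......
....oo
o....o
o.o.vo
..o..o
...oo.
......
......
......
k=31  ......
....oo
o....o
o.o..>
..o..o
...oo.
......
......
......
k=32  ......
....oo
o....^
o.o...
..o..o
...oo.
......
......
......

north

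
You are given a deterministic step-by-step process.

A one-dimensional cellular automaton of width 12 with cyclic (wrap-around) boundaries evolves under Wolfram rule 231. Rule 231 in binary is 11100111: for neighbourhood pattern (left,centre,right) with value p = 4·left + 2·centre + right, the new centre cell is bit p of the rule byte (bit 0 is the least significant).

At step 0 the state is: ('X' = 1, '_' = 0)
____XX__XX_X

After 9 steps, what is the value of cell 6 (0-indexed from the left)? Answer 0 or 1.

1

gen 0: ____XX__XX_X
gen 1: _XXX_X_X_XXX
gen 2: X_XXXXXXX_XX
gen 3: XX_XXXXXXX_X
gen 4: XXX_XXXXXXX_
gen 5: _XXX_XXXXXXX
gen 6: X_XXX_XXXXXX
gen 7: XX_XXX_XXXXX
gen 8: XXX_XXX_XXXX
gen 9: XXXX_XXX_XXX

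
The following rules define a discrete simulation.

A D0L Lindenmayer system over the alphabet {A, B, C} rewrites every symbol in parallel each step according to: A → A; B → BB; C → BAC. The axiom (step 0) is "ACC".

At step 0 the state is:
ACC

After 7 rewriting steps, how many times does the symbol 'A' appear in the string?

0) ACC
1) ABACBAC
2) ABBABACBBABAC
3) ABBBBABBABACBBBBABBABAC
4) ABBBBBBBBABBBBABBABACBBBBBBBBABBBBABBABAC
5) ABBBBBBBBBBBBBBBBABBBBBBBBABBBBABBABACBBBBBBBBBBBBBBBBABBBBBBBBABBBBABBABAC
6) ABBBBBBBBBBBBBBBBBBBBBBBBBBBBBBBBABBBBBBBBBBBBBBBBABBBBBBB…BBBBBBBBBBBBBBBBBBBBABBBBBBBBBBBBBBBBABBBBBBBBABBBBABBABAC  (len 141)
7) ABBBBBBBBBBBBBBBBBBBBBBBBBBBBBBBBBBBBBBBBBBBBBBBBBBBBBBBBB…BBBBBBBBBBBBBBBBBBBBABBBBBBBBBBBBBBBBABBBBBBBBABBBBABBABAC  (len 271)

15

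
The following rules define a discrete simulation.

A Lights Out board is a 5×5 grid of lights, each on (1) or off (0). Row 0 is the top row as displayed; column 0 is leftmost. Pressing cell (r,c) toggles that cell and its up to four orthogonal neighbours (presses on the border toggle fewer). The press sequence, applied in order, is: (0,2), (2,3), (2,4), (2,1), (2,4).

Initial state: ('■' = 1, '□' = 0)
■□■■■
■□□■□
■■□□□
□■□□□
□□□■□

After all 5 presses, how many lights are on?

k=0  ■□■■■
■□□■□
■■□□□
□■□□□
□□□■□
k=1  ■■□□■
■□■■□
■■□□□
□■□□□
□□□■□
k=2  ■■□□■
■□■□□
■■■■■
□■□■□
□□□■□
k=3  ■■□□■
■□■□■
■■■□□
□■□■■
□□□■□
k=4  ■■□□■
■■■□■
□□□□□
□□□■■
□□□■□
k=5  ■■□□■
■■■□□
□□□■■
□□□■□
□□□■□

10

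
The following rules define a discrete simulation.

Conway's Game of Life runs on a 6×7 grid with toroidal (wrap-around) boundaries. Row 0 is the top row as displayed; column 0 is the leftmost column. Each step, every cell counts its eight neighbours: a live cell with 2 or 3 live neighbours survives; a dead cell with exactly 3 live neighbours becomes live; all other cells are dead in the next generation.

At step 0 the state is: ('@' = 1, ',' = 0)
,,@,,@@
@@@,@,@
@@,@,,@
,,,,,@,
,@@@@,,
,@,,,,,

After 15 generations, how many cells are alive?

t=0: ,,@,,@@
@@@,@,@
@@,@,,@
,,,,,@,
,@@@@,,
,@,,,,,
t=1: ,,@@,@@
,,,,@,,
,,,@@,,
,,,,,@@
,@@@@,,
@@,,@@,
t=2: @@@@,,@
,,@,,,,
,,,@@,,
,,,,,@,
,@@@,,,
@,,,,,,
t=3: @,@@,,@
@,,,@,,
,,,@@,,
,,,,,,,
,@@,,,,
,,,,,,@
t=4: @@,@,@@
@@@,@@@
,,,@@,,
,,@@,,,
,,,,,,,
,,,@,,@
t=5: ,,,@,,,
,,,,,,,
@,,,,,@
,,@@@,,
,,@@,,,
,,@,@@@
t=6: ,,,@@@,
,,,,,,,
,,,@,,,
,@@,@,,
,@,,,,,
,,@,@@,
t=7: ,,,@,@,
,,,@,,,
,,@@,,,
,@@@,,,
,@,,@@,
,,@,,@,
t=8: ,,@@,,,
,,,@,,,
,@,,@,,
,@,,,,,
,@,,@@,
,,@@,@@
t=9: ,,,,,,,
,,,@@,,
,,@,,,,
@@@,@@,
@@,@@@@
,@,,,@@
t=10: ,,,,@@,
,,,@,,,
,,@,,@,
,,,,,,,
,,,@,,,
,@@,,,,
t=11: ,,@@@,,
,,,@,@,
,,,,,,,
,,,,,,,
,,@,,,,
,,@@@,,
t=12: ,,,,,@,
,,@@,,,
,,,,,,,
,,,,,,,
,,@,,,,
,@,,@,,
t=13: ,,@@@,,
,,,,,,,
,,,,,,,
,,,,,,,
,,,,,,,
,,,,,,,
t=14: ,,,@,,,
,,,@,,,
,,,,,,,
,,,,,,,
,,,,,,,
,,,@,,,
t=15: ,,@@@,,
,,,,,,,
,,,,,,,
,,,,,,,
,,,,,,,
,,,,,,,

3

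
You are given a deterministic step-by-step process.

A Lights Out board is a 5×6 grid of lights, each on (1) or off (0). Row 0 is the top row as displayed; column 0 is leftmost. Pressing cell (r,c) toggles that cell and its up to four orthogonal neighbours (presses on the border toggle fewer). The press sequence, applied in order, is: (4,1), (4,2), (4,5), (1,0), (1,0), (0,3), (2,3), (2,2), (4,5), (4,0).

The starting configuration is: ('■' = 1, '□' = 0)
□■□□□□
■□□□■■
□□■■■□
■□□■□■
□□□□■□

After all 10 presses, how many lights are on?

16

t=0: □■□□□□
■□□□■■
□□■■■□
■□□■□■
□□□□■□
t=1: □■□□□□
■□□□■■
□□■■■□
■■□■□■
■■■□■□
t=2: □■□□□□
■□□□■■
□□■■■□
■■■■□■
■□□■■□
t=3: □■□□□□
■□□□■■
□□■■■□
■■■■□□
■□□■□■
t=4: ■■□□□□
□■□□■■
■□■■■□
■■■■□□
■□□■□■
t=5: □■□□□□
■□□□■■
□□■■■□
■■■■□□
■□□■□■
t=6: □■■■■□
■□□■■■
□□■■■□
■■■■□□
■□□■□■
t=7: □■■■■□
■□□□■■
□□□□□□
■■■□□□
■□□■□■
t=8: □■■■■□
■□■□■■
□■■■□□
■■□□□□
■□□■□■
t=9: □■■■■□
■□■□■■
□■■■□□
■■□□□■
■□□■■□
t=10: □■■■■□
■□■□■■
□■■■□□
□■□□□■
□■□■■□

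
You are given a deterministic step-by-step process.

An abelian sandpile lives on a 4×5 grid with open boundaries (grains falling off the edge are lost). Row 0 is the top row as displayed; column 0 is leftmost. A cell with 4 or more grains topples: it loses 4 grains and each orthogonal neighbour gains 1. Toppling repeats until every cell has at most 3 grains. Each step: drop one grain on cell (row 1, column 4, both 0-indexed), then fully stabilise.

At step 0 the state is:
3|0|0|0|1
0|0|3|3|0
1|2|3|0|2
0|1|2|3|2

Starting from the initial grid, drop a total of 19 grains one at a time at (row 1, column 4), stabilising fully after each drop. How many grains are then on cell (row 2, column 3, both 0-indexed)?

t=0: 3|0|0|0|1
0|0|3|3|0
1|2|3|0|2
0|1|2|3|2
t=1: 3|0|0|0|1
0|0|3|3|1
1|2|3|0|2
0|1|2|3|2
t=2: 3|0|0|0|1
0|0|3|3|2
1|2|3|0|2
0|1|2|3|2
t=3: 3|0|0|0|1
0|0|3|3|3
1|2|3|0|2
0|1|2|3|2
t=4: 3|0|1|1|2
0|1|1|1|1
1|3|0|2|3
0|1|3|3|2
t=5: 3|0|1|1|2
0|1|1|1|2
1|3|0|2|3
0|1|3|3|2
t=6: 3|0|1|1|2
0|1|1|1|3
1|3|0|2|3
0|1|3|3|2
t=7: 3|0|1|1|3
0|1|1|2|1
1|3|0|3|0
0|1|3|3|3
t=8: 3|0|1|1|3
0|1|1|2|2
1|3|0|3|0
0|1|3|3|3
t=9: 3|0|1|1|3
0|1|1|2|3
1|3|0|3|0
0|1|3|3|3
t=10: 3|0|1|2|0
0|1|1|3|1
1|3|0|3|1
0|1|3|3|3
t=11: 3|0|1|2|0
0|1|1|3|2
1|3|0|3|1
0|1|3|3|3
t=12: 3|0|1|2|0
0|1|1|3|3
1|3|0|3|1
0|1|3|3|3
t=13: 3|0|1|3|1
0|1|2|1|2
1|3|2|2|0
0|2|0|2|1
t=14: 3|0|1|3|1
0|1|2|1|3
1|3|2|2|0
0|2|0|2|1
t=15: 3|0|1|3|2
0|1|2|2|0
1|3|2|2|1
0|2|0|2|1
t=16: 3|0|1|3|2
0|1|2|2|1
1|3|2|2|1
0|2|0|2|1
t=17: 3|0|1|3|2
0|1|2|2|2
1|3|2|2|1
0|2|0|2|1
t=18: 3|0|1|3|2
0|1|2|2|3
1|3|2|2|1
0|2|0|2|1
t=19: 3|0|1|3|3
0|1|2|3|0
1|3|2|2|2
0|2|0|2|1

2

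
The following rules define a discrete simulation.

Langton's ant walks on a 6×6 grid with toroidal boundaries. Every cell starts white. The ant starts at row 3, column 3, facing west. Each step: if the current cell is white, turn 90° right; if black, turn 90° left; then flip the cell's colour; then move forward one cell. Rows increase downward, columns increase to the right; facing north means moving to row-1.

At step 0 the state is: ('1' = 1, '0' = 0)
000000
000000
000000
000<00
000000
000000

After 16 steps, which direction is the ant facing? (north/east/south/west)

west

t=0: 000000
000000
000000
000<00
000000
000000
t=1: 000000
000000
000^00
000100
000000
000000
t=2: 000000
000000
0001>0
000100
000000
000000
t=3: 000000
000000
000110
0001v0
000000
000000
t=4: 000000
000000
000110
000<10
000000
000000
t=5: 000000
000000
000110
000010
000v00
000000
t=6: 000000
000000
000110
000010
00<100
000000
t=7: 000000
000000
000110
00^010
001100
000000
t=8: 000000
000000
000110
001>10
001100
000000
t=9: 000000
000000
000110
001110
001v00
000000
t=10: 000000
000000
000110
001110
0010>0
000000
t=11: 000000
000000
000110
001110
001010
0000v0
t=12: 000000
000000
000110
001110
001010
000<10
t=13: 000000
000000
000110
001110
001^10
000110
t=14: 000000
000000
000110
001110
0011>0
000110
t=15: 000000
000000
000110
0011^0
001100
000110
t=16: 000000
000000
000110
001<00
001100
000110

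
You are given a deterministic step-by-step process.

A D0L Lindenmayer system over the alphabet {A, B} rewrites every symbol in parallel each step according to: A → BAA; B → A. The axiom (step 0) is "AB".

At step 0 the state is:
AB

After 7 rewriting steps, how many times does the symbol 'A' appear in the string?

577

k=0  AB
k=1  BAAA
k=2  ABAABAABAA
k=3  BAAABAABAAABAABAAABAABAA
k=4  ABAABAABAAABAABAAABAABAABAAABAABAAABAABAABAAABAABAAABAABAA
k=5  BAAABAABAAABAABAAABAABAABAAABAABAAABAABAABAAABAABAAABAABAA…BAAABAABAAABAABAAABAABAABAAABAABAAABAABAABAAABAABAAABAABAA  (len 140)
k=6  ABAABAABAAABAABAAABAABAABAAABAABAAABAABAABAAABAABAAABAABAA…BAAABAABAAABAABAAABAABAABAAABAABAAABAABAABAAABAABAAABAABAA  (len 338)
k=7  BAAABAABAAABAABAAABAABAABAAABAABAAABAABAABAAABAABAAABAABAA…BAAABAABAAABAABAAABAABAABAAABAABAAABAABAABAAABAABAAABAABAA  (len 816)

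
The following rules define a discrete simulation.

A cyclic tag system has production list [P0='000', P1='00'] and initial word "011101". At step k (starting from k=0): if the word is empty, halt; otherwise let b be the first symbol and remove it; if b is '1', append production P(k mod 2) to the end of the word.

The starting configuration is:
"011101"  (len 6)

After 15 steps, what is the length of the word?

k=0  "011101"  (len 6)
k=1  "11101"  (len 5)
k=2  "110100"  (len 6)
k=3  "10100000"  (len 8)
k=4  "010000000"  (len 9)
k=5  "10000000"  (len 8)
k=6  "000000000"  (len 9)
k=7  "00000000"  (len 8)
k=8  "0000000"  (len 7)
k=9  "000000"  (len 6)
k=10  "00000"  (len 5)
k=11  "0000"  (len 4)
k=12  "000"  (len 3)
k=13  "00"  (len 2)
k=14  "0"  (len 1)
k=15  (halted — word empty)

0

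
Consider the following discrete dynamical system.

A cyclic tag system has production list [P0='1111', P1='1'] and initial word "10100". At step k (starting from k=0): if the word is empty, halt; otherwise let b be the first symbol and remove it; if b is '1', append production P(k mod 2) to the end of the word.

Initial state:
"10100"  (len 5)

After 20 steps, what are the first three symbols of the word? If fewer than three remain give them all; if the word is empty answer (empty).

t=0: "10100"  (len 5)
t=1: "01001111"  (len 8)
t=2: "1001111"  (len 7)
t=3: "0011111111"  (len 10)
t=4: "011111111"  (len 9)
t=5: "11111111"  (len 8)
t=6: "11111111"  (len 8)
t=7: "11111111111"  (len 11)
t=8: "11111111111"  (len 11)
t=9: "11111111111111"  (len 14)
t=10: "11111111111111"  (len 14)
t=11: "11111111111111111"  (len 17)
t=12: "11111111111111111"  (len 17)
t=13: "11111111111111111111"  (len 20)
t=14: "11111111111111111111"  (len 20)
t=15: "11111111111111111111111"  (len 23)
t=16: "11111111111111111111111"  (len 23)
t=17: "11111111111111111111111111"  (len 26)
t=18: "11111111111111111111111111"  (len 26)
t=19: "11111111111111111111111111111"  (len 29)
t=20: "11111111111111111111111111111"  (len 29)

111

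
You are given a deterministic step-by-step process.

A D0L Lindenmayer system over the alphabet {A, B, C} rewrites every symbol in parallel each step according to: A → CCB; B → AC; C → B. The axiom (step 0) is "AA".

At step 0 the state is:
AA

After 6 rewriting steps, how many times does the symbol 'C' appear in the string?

40

k=0  AA
k=1  CCBCCB
k=2  BBACBBAC
k=3  ACACCCBBACACCCBB
k=4  CCBBCCBBBBACACCCBBCCBBBBACAC
k=5  BBACACBBACACACACCCBBCCBBBBACACBBACACACACCCBBCCBB
k=6  ACACCCBBCCBBACACCCBBCCBBCCBBCCBBBBACACBBACACACACCCBBCCBBACACCCBBCCBBCCBBCCBBBBACACBBACAC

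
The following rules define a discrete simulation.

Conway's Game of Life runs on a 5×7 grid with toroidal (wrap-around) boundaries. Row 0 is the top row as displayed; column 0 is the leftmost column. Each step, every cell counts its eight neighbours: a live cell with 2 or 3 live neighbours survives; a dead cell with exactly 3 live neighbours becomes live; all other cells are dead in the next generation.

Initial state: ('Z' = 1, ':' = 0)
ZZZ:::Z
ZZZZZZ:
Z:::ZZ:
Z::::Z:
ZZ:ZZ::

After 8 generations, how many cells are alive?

0) ZZZ:::Z
ZZZZZZ:
Z:::ZZ:
Z::::Z:
ZZ:ZZ::
1) :::::::
:::::::
Z:Z::::
Z::Z:Z:
:::ZZZ:
2) ::::Z::
:::::::
:Z::::Z
:ZZZ:Z:
:::Z:ZZ
3) ::::ZZ:
:::::::
ZZ:::::
:Z:Z:Z:
:::Z:ZZ
4) ::::ZZZ
:::::::
ZZZ::::
:Z:::Z:
::ZZ::Z
5) :::ZZZZ
ZZ:::ZZ
ZZZ::::
:::Z::Z
Z:ZZ::Z
6) :::Z:::
:::Z:::
::Z::Z:
:::Z::Z
Z:Z::::
7) ::ZZ:::
::ZZZ::
::ZZZ::
:ZZZ::Z
::ZZ:::
8) :Z:::::
:Z:::::
:::::Z:
:Z:::::
::::Z::

5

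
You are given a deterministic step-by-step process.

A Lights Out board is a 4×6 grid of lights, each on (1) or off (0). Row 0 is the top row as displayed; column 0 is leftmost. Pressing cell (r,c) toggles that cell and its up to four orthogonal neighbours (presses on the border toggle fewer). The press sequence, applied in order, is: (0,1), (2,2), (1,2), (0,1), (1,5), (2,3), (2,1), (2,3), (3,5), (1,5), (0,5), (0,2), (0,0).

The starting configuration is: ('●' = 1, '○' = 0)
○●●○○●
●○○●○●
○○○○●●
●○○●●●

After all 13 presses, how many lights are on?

[0] ○●●○○●
●○○●○●
○○○○●●
●○○●●●
[1] ●○○○○●
●●○●○●
○○○○●●
●○○●●●
[2] ●○○○○●
●●●●○●
○●●●●●
●○●●●●
[3] ●○●○○●
●○○○○●
○●○●●●
●○●●●●
[4] ○●○○○●
●●○○○●
○●○●●●
●○●●●●
[5] ○●○○○○
●●○○●○
○●○●●○
●○●●●●
[6] ○●○○○○
●●○●●○
○●●○○○
●○●○●●
[7] ○●○○○○
●○○●●○
●○○○○○
●●●○●●
[8] ○●○○○○
●○○○●○
●○●●●○
●●●●●●
[9] ○●○○○○
●○○○●○
●○●●●●
●●●●○○
[10] ○●○○○●
●○○○○●
●○●●●○
●●●●○○
[11] ○●○○●○
●○○○○○
●○●●●○
●●●●○○
[12] ○○●●●○
●○●○○○
●○●●●○
●●●●○○
[13] ●●●●●○
○○●○○○
●○●●●○
●●●●○○

14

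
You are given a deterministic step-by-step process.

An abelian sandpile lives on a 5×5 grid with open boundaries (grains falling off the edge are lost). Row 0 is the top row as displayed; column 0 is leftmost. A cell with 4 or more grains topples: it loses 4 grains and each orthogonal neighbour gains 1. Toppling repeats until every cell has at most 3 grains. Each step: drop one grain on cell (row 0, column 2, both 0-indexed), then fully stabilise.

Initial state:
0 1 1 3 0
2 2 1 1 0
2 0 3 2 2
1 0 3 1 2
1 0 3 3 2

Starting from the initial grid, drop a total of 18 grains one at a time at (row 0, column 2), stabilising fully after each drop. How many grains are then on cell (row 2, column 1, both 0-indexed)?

2

step 0: 0 1 1 3 0
2 2 1 1 0
2 0 3 2 2
1 0 3 1 2
1 0 3 3 2
step 1: 0 1 2 3 0
2 2 1 1 0
2 0 3 2 2
1 0 3 1 2
1 0 3 3 2
step 2: 0 1 3 3 0
2 2 1 1 0
2 0 3 2 2
1 0 3 1 2
1 0 3 3 2
step 3: 0 2 1 0 1
2 2 2 2 0
2 0 3 2 2
1 0 3 1 2
1 0 3 3 2
step 4: 0 2 2 0 1
2 2 2 2 0
2 0 3 2 2
1 0 3 1 2
1 0 3 3 2
step 5: 0 2 3 0 1
2 2 2 2 0
2 0 3 2 2
1 0 3 1 2
1 0 3 3 2
step 6: 0 3 0 1 1
2 2 3 2 0
2 0 3 2 2
1 0 3 1 2
1 0 3 3 2
step 7: 0 3 1 1 1
2 2 3 2 0
2 0 3 2 2
1 0 3 1 2
1 0 3 3 2
step 8: 0 3 2 1 1
2 2 3 2 0
2 0 3 2 2
1 0 3 1 2
1 0 3 3 2
step 9: 0 3 3 1 1
2 2 3 2 0
2 0 3 2 2
1 0 3 1 2
1 0 3 3 2
step 10: 1 1 2 2 1
3 0 2 3 0
2 2 1 3 2
1 1 1 3 2
1 1 1 0 3
step 11: 1 1 3 2 1
3 0 2 3 0
2 2 1 3 2
1 1 1 3 2
1 1 1 0 3
step 12: 1 2 0 3 1
3 0 3 3 0
2 2 1 3 2
1 1 1 3 2
1 1 1 0 3
step 13: 1 2 1 3 1
3 0 3 3 0
2 2 1 3 2
1 1 1 3 2
1 1 1 0 3
step 14: 1 2 2 3 1
3 0 3 3 0
2 2 1 3 2
1 1 1 3 2
1 1 1 0 3
step 15: 1 2 3 3 1
3 0 3 3 0
2 2 1 3 2
1 1 1 3 2
1 1 1 0 3
step 16: 1 3 2 1 2
3 1 1 2 1
2 2 3 1 3
1 1 2 0 3
1 1 1 1 3
step 17: 1 3 3 1 2
3 1 1 2 1
2 2 3 1 3
1 1 2 0 3
1 1 1 1 3
step 18: 2 0 1 2 2
3 2 2 2 1
2 2 3 1 3
1 1 2 0 3
1 1 1 1 3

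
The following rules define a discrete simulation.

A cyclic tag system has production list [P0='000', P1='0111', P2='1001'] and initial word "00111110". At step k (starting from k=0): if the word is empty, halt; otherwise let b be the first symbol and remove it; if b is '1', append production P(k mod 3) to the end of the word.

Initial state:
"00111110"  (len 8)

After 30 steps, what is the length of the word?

31

0) "00111110"  (len 8)
1) "0111110"  (len 7)
2) "111110"  (len 6)
3) "111101001"  (len 9)
4) "11101001000"  (len 11)
5) "11010010000111"  (len 14)
6) "10100100001111001"  (len 17)
7) "0100100001111001000"  (len 19)
8) "100100001111001000"  (len 18)
9) "001000011110010001001"  (len 21)
10) "01000011110010001001"  (len 20)
11) "1000011110010001001"  (len 19)
12) "0000111100100010011001"  (len 22)
13) "000111100100010011001"  (len 21)
14) "00111100100010011001"  (len 20)
15) "0111100100010011001"  (len 19)
16) "111100100010011001"  (len 18)
17) "111001000100110010111"  (len 21)
18) "110010001001100101111001"  (len 24)
19) "10010001001100101111001000"  (len 26)
20) "00100010011001011110010000111"  (len 29)
21) "0100010011001011110010000111"  (len 28)
22) "100010011001011110010000111"  (len 27)
23) "000100110010111100100001110111"  (len 30)
24) "00100110010111100100001110111"  (len 29)
25) "0100110010111100100001110111"  (len 28)
26) "100110010111100100001110111"  (len 27)
27) "001100101111001000011101111001"  (len 30)
28) "01100101111001000011101111001"  (len 29)
29) "1100101111001000011101111001"  (len 28)
30) "1001011110010000111011110011001"  (len 31)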